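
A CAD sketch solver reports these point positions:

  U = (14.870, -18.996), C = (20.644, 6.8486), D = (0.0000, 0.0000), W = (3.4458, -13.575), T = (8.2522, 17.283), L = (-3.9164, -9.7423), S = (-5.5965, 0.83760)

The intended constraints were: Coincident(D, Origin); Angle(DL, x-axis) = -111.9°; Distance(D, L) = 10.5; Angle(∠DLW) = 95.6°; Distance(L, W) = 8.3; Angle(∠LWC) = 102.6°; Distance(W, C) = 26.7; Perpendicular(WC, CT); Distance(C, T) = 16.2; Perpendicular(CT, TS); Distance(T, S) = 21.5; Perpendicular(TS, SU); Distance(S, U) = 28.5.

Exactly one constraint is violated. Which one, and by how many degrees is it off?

Perpendicular(TS, SU) — off by 4.00°.

D = (0.00, 0.00) ✓; DL at -111.9° ✓; |DL| = 10.50 ✓; ∠DLW = 95.60° ✓; |LW| = 8.300 ✓; ∠LWC = 102.6° ✓; |WC| = 26.70 ✓; ∠(WC, CT) = 90.00° ✓; |CT| = 16.20 ✓; ∠(CT, TS) = 90.00° ✓; |TS| = 21.50 ✓; ∠(TS, SU) = 86.00° ✗; |SU| = 28.50 ✓.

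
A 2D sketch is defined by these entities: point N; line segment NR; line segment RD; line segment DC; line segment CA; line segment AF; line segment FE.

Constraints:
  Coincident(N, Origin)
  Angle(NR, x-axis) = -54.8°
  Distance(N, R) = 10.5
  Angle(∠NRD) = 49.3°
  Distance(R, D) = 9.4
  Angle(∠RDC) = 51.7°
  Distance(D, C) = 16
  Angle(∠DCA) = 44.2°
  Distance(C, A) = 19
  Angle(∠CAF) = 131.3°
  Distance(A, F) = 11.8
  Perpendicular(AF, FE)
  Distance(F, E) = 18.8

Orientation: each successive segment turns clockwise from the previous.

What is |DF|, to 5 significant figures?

15.488

N is at the origin; NR runs at -54.8° with length 10.5, so R = (6.0525, -8.5800). ∠NRD = 49.3° gives RD at 174.50° from the x-axis; with |RD| = 9.4, D = (-3.3042, -7.6791). ∠RDC = 51.7° gives DC at 46.200° from the x-axis; with |DC| = 16.0, C = (7.7701, 3.8691). ∠DCA = 44.2° gives CA at -89.600° from the x-axis; with |CA| = 19.0, A = (7.9027, -15.130). ∠CAF = 131.3° gives AF at -138.30° from the x-axis; with |AF| = 11.8, F = (-0.90758, -22.980). Then |DF| = |F − D| = 15.488.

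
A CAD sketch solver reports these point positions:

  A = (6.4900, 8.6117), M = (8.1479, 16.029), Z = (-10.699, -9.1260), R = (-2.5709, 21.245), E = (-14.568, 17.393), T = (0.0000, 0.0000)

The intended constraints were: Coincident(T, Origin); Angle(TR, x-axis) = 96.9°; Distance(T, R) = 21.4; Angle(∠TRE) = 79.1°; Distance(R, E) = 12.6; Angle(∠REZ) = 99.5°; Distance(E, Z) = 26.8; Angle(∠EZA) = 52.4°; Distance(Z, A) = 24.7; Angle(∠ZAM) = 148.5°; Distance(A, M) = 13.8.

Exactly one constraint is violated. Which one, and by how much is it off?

Distance(A, M) = 13.8 — off by 6.20.

T = (0.00, 0.00) ✓; TR at 96.90° ✓; |TR| = 21.40 ✓; ∠TRE = 79.10° ✓; |RE| = 12.60 ✓; ∠REZ = 99.50° ✓; |EZ| = 26.80 ✓; ∠EZA = 52.40° ✓; |ZA| = 24.70 ✓; ∠ZAM = 148.5° ✓; |AM| = 7.600 ✗.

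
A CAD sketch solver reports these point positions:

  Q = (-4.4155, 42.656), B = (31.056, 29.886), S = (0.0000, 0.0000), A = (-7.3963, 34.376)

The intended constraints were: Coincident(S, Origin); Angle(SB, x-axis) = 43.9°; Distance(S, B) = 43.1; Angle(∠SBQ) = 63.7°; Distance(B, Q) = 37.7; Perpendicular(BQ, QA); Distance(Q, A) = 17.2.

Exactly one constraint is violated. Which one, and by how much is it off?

Distance(Q, A) = 17.2 — off by 8.40.

S = (0.00, 0.00) ✓; SB at 43.90° ✓; |SB| = 43.10 ✓; ∠SBQ = 63.70° ✓; |BQ| = 37.70 ✓; ∠(BQ, QA) = 90.00° ✓; |QA| = 8.800 ✗.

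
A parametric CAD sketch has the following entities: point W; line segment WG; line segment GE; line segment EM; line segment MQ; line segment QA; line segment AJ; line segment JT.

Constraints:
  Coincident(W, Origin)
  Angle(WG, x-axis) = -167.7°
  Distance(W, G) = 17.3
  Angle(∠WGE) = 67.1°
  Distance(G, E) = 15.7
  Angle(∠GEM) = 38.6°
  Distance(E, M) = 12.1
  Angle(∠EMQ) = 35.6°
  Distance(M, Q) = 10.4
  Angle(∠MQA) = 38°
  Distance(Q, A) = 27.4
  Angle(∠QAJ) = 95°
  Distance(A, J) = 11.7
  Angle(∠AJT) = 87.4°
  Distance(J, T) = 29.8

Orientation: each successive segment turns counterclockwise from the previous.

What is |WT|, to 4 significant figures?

17.90

∠QAJ = 95.0° gives AJ at 98.00° from the x-axis; with |AJ| = 11.7, J = (11.39, 5.232). ∠AJT = 87.4° gives JT at -169.4° from the x-axis; with |JT| = 29.8, T = (-17.90, -0.2502). Then |WT| = |T − W| = 17.90.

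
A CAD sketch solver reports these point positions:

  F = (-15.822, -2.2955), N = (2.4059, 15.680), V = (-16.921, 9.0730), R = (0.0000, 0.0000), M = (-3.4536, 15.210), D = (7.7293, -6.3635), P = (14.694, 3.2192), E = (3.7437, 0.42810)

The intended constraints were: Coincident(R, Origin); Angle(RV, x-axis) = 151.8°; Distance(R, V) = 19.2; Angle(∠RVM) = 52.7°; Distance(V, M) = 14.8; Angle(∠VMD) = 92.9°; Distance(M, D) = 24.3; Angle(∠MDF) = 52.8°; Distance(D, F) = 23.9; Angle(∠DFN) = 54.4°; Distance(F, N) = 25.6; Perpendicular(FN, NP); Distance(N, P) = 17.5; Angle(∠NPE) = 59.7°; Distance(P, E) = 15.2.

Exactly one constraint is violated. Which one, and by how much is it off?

Distance(P, E) = 15.2 — off by 3.90.

R = (0.00, 0.00) ✓; RV at 151.8° ✓; |RV| = 19.20 ✓; ∠RVM = 52.70° ✓; |VM| = 14.80 ✓; ∠VMD = 92.90° ✓; |MD| = 24.30 ✓; ∠MDF = 52.80° ✓; |DF| = 23.90 ✓; ∠DFN = 54.40° ✓; |FN| = 25.60 ✓; ∠(FN, NP) = 90.00° ✓; |NP| = 17.50 ✓; ∠NPE = 59.70° ✓; |PE| = 11.30 ✗.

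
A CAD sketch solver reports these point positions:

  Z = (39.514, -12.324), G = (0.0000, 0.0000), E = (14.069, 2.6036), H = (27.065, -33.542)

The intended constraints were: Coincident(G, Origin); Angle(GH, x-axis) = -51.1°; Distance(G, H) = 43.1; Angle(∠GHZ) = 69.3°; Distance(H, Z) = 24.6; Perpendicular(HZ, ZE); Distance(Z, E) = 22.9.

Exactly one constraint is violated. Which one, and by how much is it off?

Distance(Z, E) = 22.9 — off by 6.60.

G = (0.00, 0.00) ✓; GH at -51.10° ✓; |GH| = 43.10 ✓; ∠GHZ = 69.30° ✓; |HZ| = 24.60 ✓; ∠(HZ, ZE) = 90.00° ✓; |ZE| = 29.50 ✗.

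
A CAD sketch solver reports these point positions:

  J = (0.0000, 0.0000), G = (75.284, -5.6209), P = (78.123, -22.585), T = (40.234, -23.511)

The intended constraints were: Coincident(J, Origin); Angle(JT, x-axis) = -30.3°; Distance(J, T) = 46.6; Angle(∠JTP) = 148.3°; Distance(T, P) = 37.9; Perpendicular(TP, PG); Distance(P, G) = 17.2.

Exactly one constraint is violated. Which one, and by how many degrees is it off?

Perpendicular(TP, PG) — off by 8.10°.

J = (0.00, 0.00) ✓; JT at -30.30° ✓; |JT| = 46.60 ✓; ∠JTP = 148.3° ✓; |TP| = 37.90 ✓; ∠(TP, PG) = 98.10° ✗; |PG| = 17.20 ✓.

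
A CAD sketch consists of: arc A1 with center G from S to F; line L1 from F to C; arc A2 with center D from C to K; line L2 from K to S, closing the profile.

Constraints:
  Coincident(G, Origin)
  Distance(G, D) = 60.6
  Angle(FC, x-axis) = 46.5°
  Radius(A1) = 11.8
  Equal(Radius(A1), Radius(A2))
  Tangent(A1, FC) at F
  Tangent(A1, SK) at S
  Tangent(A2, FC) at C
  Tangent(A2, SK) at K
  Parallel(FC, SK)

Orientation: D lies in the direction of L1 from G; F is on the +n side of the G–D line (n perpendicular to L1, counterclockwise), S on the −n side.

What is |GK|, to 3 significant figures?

61.7

The slot axis is L1's direction at 46.5°, so u = (cos 46.5°, sin 46.5°) = (0.688, 0.725) and n = (−sin 46.5°, cos 46.5°) = (-0.725, 0.688). G is at the origin and D lies 60.6 along u from G, so D = 60.6·u = (41.7, 44.0). Tangency of A1 to both parallel lines with radius 11.8 puts F and S at G ± 11.8·n: F = (-8.56, 8.12), S = (8.56, -8.12). Equal radii place C and K the same way about D: C = D + 11.8·n = (33.2, 52.1), K = D − 11.8·n = (50.3, 35.8). Then |GK| = |K − G| = 61.7.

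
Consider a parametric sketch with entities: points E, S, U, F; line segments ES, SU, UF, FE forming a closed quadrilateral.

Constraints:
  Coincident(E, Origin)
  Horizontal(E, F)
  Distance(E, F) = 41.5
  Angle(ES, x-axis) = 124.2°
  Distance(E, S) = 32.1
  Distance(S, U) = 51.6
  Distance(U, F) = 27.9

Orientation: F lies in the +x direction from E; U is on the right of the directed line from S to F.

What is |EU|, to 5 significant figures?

20.217

E is at the origin; EF is horizontal with |EF| = 41.5 and F in +x, so F = (41.5, 0). ES runs at 124.2° with |ES| = 32.1, so S = (-18.043, 26.549). U is determined by |SU| = 51.6 and |UF| = 27.9 together: it lies at the intersection of circle(S, 51.6) and circle(F, 27.9). With |SF| = 65.194, the foot of the radical line on SF is 47.047 from S and the perpendicular offset is √(51.6² − 47.047²) = 21.192. Taking the right-of-SF solution: U = (16.296, -11.966).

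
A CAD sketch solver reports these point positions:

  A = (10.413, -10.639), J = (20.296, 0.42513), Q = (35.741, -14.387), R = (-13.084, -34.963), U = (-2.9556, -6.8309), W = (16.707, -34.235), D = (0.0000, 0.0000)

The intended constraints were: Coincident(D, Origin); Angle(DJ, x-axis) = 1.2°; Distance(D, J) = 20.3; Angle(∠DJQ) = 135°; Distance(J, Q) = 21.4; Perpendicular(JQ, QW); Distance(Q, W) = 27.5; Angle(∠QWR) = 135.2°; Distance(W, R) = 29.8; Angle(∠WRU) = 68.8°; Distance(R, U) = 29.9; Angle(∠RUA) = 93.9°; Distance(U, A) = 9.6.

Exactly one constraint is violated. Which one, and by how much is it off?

Distance(U, A) = 9.6 — off by 4.30.

D = (0.00, 0.00) ✓; DJ at 1.200° ✓; |DJ| = 20.30 ✓; ∠DJQ = 135.0° ✓; |JQ| = 21.40 ✓; ∠(JQ, QW) = 90.00° ✓; |QW| = 27.50 ✓; ∠QWR = 135.2° ✓; |WR| = 29.80 ✓; ∠WRU = 68.80° ✓; |RU| = 29.90 ✓; ∠RUA = 93.90° ✓; |UA| = 13.90 ✗.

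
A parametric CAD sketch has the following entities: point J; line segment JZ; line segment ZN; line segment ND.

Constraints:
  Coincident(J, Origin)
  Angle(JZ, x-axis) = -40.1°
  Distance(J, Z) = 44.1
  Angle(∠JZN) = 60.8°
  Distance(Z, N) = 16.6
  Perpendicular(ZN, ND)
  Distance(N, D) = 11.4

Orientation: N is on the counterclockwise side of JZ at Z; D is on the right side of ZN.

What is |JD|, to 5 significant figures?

50.137

∠JZN = 60.8°, so ZN runs at -40.1° + (180° − 60.8°) = 79.100° from the x-axis; with |ZN| = 16.6, N = Z + 16.6·(cos 79.100°, sin 79.100°) = (36.872, -12.105). ZN ⟂ ND; with |ND| = 11.4 on the right of ZN, D = N + 11.4·(0.98196, -0.18910) = (48.066, -14.261). Then |JD| = |D − J| = 50.137.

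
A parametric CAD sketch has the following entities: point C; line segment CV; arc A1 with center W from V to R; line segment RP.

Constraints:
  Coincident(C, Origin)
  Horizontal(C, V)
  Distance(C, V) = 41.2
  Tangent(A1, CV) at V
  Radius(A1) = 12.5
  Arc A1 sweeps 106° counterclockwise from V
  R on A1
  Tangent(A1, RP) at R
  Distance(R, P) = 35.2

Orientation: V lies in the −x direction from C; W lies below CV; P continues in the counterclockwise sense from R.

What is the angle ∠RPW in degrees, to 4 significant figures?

19.55°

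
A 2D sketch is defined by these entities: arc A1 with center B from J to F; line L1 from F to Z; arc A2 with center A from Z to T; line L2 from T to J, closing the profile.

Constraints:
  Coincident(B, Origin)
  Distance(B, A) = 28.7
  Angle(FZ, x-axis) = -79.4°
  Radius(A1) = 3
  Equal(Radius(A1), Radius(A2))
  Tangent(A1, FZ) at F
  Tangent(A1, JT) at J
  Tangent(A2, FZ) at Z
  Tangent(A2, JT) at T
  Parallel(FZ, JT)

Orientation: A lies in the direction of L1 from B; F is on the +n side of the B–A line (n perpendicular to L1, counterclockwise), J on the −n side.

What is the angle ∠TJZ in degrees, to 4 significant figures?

11.81°

The slot axis is L1's direction at -79.4°, so u = (cos -79.4°, sin -79.4°) = (0.1840, -0.9829) and n = (−sin -79.4°, cos -79.4°) = (0.9829, 0.1840). B is at the origin and A lies 28.7 along u from B, so A = 28.7·u = (5.279, -28.21). Tangency of A1 to both parallel lines with radius 3.0 puts F and J at B ± 3.0·n: F = (2.949, 0.5519), J = (-2.949, -0.5519). Equal radii place Z and T the same way about A: Z = A + 3.0·n = (8.228, -27.66), T = A − 3.0·n = (2.331, -28.76). Then cos ∠TJZ = JT·JZ / (|JT||JZ|), giving 11.81°.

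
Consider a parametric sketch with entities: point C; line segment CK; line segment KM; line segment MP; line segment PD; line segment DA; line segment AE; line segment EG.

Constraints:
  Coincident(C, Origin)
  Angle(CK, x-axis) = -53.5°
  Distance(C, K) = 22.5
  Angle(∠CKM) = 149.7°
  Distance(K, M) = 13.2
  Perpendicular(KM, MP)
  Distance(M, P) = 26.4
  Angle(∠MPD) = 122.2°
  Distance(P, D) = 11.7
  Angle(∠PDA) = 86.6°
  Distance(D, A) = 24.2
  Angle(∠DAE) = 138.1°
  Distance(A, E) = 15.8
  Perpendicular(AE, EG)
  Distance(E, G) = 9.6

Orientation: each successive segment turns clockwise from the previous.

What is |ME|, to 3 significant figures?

18.4

∠PDA = 86.6° gives DA at 35.0° from the x-axis; with |DA| = 24.2, A = (1.12, -11.0). ∠DAE = 138.1° gives AE at -6.90° from the x-axis; with |AE| = 15.8, E = (16.8, -12.9). Then |ME| = |E − M| = 18.4.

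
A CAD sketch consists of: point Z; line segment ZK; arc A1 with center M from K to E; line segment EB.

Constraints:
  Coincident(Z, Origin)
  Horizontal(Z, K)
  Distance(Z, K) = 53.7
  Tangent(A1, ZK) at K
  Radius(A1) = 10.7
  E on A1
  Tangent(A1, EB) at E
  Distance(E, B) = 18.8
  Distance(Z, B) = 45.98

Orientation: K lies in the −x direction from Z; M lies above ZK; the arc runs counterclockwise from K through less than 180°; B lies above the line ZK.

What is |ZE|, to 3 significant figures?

44.1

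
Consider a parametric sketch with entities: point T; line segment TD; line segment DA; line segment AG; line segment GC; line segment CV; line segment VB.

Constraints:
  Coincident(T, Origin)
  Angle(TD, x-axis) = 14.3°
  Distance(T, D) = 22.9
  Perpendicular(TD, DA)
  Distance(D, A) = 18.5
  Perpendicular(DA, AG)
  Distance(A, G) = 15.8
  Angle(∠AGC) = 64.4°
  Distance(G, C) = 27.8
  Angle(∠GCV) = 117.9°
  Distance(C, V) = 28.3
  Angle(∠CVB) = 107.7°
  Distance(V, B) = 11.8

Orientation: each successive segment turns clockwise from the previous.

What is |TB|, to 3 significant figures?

51.5

∠GCV = 117.9° gives CV at 16.6° from the x-axis; with |CV| = 28.3, V = (44.0, 19.2). ∠CVB = 107.7° gives VB at -55.7° from the x-axis; with |VB| = 11.8, B = (50.7, 9.43). Then |TB| = |B − T| = 51.5.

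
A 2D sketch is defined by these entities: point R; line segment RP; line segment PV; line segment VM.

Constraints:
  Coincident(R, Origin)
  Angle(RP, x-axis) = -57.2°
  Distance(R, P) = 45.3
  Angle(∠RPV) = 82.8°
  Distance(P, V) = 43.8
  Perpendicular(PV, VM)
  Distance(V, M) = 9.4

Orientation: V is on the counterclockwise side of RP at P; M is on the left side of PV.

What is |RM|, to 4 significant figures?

52.12

R is at the origin; RP runs at -57.2° with length 45.3, so P = 45.3·(cos -57.2°, sin -57.2°) = (24.54, -38.08). ∠RPV = 82.8°, so PV runs at -57.2° + (180° − 82.8°) = 40.00° from the x-axis; with |PV| = 43.8, V = P + 43.8·(cos 40.00°, sin 40.00°) = (58.09, -9.924). PV ⟂ VM; with |VM| = 9.4 on the left of PV, M = V + 9.4·(-0.6428, 0.7660) = (52.05, -2.723). Then |RM| = |M − R| = 52.12.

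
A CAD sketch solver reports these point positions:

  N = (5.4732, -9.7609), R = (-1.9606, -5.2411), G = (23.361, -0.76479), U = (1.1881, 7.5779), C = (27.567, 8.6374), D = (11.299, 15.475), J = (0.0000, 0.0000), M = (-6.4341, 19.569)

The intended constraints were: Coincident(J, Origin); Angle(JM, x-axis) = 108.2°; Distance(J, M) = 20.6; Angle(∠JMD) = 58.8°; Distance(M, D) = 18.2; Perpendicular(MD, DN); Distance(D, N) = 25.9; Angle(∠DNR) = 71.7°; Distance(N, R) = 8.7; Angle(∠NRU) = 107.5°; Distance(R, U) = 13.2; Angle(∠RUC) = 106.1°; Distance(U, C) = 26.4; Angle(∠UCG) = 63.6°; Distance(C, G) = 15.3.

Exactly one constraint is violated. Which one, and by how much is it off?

Distance(C, G) = 15.3 — off by 5.00.

J = (0.00, 0.00) ✓; JM at 108.2° ✓; |JM| = 20.60 ✓; ∠JMD = 58.80° ✓; |MD| = 18.20 ✓; ∠(MD, DN) = 90.00° ✓; |DN| = 25.90 ✓; ∠DNR = 71.70° ✓; |NR| = 8.700 ✓; ∠NRU = 107.5° ✓; |RU| = 13.20 ✓; ∠RUC = 106.1° ✓; |UC| = 26.40 ✓; ∠UCG = 63.60° ✓; |CG| = 10.30 ✗.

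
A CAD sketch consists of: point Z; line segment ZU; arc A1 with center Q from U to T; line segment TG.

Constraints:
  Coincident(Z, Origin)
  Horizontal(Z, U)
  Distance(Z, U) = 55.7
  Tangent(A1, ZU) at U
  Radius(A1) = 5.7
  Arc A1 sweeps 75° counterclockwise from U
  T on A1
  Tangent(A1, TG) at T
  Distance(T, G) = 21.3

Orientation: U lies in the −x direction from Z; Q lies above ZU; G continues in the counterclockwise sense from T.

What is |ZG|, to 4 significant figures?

51.10

On A1, U sits at bearing -90° from Q; a 75° counterclockwise sweep puts T at bearing -15°, so T = Q + 5.7·(cos -15°, sin -15°) = (-50.19, 4.225). Since A1 is tangent to TG there, QT ⟂ TG, so TG runs along (−sin -15°, cos -15°); with |TG| = 21.3, G = (-44.68, 24.80). Then |ZG| = |G − Z| = 51.10.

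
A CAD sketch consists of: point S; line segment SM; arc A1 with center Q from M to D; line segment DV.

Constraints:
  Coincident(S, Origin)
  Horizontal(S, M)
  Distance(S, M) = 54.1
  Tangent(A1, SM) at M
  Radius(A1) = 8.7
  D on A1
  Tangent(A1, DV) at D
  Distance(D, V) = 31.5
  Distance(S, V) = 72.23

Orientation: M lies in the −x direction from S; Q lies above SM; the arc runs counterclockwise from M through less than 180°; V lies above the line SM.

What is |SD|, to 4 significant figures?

47.84

Checks: |SM| = 54.10 ✓; |QD| = 8.700 ✓; ∠(QD, DV) = 90.00° ✓; |DV| = 31.50 ✓; |SV| = 72.23 ✓.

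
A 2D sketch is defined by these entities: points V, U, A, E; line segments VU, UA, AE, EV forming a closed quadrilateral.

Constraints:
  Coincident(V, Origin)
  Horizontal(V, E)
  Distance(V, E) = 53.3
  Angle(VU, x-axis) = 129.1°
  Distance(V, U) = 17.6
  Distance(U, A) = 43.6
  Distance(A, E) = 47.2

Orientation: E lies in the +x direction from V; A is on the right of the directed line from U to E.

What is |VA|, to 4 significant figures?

26.21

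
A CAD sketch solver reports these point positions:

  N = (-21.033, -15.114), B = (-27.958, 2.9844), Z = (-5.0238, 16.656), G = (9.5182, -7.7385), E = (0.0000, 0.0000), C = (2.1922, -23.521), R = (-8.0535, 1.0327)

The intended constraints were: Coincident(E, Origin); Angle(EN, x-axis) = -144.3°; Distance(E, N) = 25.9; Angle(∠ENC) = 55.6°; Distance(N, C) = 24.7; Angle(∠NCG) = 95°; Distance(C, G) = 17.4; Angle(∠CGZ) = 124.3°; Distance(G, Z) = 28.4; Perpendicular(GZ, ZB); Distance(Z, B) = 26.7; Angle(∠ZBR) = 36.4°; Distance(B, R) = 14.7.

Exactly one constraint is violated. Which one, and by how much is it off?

Distance(B, R) = 14.7 — off by 5.30.

E = (0.00, 0.00) ✓; EN at -144.3° ✓; |EN| = 25.90 ✓; ∠ENC = 55.60° ✓; |NC| = 24.70 ✓; ∠NCG = 95.00° ✓; |CG| = 17.40 ✓; ∠CGZ = 124.3° ✓; |GZ| = 28.40 ✓; ∠(GZ, ZB) = 90.00° ✓; |ZB| = 26.70 ✓; ∠ZBR = 36.40° ✓; |BR| = 20.00 ✗.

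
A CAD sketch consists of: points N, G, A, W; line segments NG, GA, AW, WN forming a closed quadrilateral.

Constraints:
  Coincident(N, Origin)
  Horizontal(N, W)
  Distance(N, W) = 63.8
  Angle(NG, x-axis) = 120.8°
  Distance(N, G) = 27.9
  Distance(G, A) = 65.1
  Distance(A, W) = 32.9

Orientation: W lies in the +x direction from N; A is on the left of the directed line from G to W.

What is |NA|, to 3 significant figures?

58.8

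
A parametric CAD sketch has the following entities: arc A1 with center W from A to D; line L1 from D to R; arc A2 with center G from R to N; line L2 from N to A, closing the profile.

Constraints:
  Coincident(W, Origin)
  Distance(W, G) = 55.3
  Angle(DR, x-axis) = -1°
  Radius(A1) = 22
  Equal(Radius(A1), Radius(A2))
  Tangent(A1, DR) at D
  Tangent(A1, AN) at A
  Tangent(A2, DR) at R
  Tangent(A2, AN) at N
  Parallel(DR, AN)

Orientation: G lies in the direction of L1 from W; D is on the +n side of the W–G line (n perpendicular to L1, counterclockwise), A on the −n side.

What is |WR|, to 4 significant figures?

59.52

The slot axis is L1's direction at -1.0°, so u = (cos -1.0°, sin -1.0°) = (0.9998, -0.01745) and n = (−sin -1.0°, cos -1.0°) = (0.01745, 0.9998). W is at the origin and G lies 55.3 along u from W, so G = 55.3·u = (55.29, -0.9651). Tangency of A1 to both parallel lines with radius 22.0 puts D and A at W ± 22.0·n: D = (0.3840, 22.00), A = (-0.3840, -22.00). Equal radii place R and N the same way about G: R = G + 22.0·n = (55.68, 21.03), N = G − 22.0·n = (54.91, -22.96). Then |WR| = |R − W| = 59.52.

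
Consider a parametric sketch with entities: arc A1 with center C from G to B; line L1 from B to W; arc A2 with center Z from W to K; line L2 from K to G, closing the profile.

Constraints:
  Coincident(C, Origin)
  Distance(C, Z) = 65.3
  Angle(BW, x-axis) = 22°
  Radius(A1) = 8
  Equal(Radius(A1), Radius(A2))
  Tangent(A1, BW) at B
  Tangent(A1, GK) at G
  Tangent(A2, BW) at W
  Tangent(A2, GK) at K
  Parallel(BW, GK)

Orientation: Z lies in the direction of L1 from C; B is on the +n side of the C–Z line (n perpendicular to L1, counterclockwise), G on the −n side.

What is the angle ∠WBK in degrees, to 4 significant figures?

13.77°

Tangency of A1 to both parallel lines with radius 8.0 puts B and G at C ± 8.0·n: B = (-2.997, 7.417), G = (2.997, -7.417). Equal radii place W and K the same way about Z: W = Z + 8.0·n = (57.55, 31.88), K = Z − 8.0·n = (63.54, 17.04). Then cos ∠WBK = BW·BK / (|BW||BK|), giving 13.77°.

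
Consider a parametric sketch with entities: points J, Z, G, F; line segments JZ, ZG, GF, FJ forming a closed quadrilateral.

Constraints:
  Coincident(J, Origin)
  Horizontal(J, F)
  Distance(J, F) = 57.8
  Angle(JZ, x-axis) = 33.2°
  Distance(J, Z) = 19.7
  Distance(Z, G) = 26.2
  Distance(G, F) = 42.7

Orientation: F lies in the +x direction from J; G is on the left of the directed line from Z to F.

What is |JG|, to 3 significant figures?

44.9

J is at the origin; J and F share the same y with |JF| = 57.8 and F in +x, so F = (57.8, 0). JZ runs at 33.2° with |JZ| = 19.7, so Z = (16.5, 10.8). G is determined by |ZG| = 26.2 and |GF| = 42.7 together: it lies at the intersection of circle(Z, 26.2) and circle(F, 42.7). With |ZF| = 42.7, the foot of the radical line on ZF is 8.04 from Z and the perpendicular offset is √(26.2² − 8.04²) = 24.9. Taking the left-of-ZF solution: G = (30.6, 32.9).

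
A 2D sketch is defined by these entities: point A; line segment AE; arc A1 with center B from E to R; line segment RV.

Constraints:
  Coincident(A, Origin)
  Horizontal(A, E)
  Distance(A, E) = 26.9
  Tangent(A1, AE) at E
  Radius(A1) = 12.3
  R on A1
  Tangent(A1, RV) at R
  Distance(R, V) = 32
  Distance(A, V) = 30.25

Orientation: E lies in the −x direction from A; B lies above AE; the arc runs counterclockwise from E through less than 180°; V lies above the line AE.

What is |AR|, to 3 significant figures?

17.8

Checks: |BE| = 12.30 ✓; |BR| = 12.30 ✓; ∠(BR, RV) = 90.00° ✓; |RV| = 32.00 ✓; |AV| = 30.25 ✓.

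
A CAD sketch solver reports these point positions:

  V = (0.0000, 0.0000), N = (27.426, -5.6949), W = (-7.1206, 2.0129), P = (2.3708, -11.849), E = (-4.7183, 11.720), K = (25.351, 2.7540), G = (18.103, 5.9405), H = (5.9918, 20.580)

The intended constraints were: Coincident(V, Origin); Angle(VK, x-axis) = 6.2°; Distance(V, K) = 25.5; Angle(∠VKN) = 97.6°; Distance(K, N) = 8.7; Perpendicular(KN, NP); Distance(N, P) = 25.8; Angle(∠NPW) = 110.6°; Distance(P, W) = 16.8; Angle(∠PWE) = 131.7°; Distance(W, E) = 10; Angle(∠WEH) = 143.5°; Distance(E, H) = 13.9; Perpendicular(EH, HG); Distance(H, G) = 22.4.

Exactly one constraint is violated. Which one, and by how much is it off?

Distance(H, G) = 22.4 — off by 3.40.

V = (0.00, 0.00) ✓; VK at 6.200° ✓; |VK| = 25.50 ✓; ∠VKN = 97.60° ✓; |KN| = 8.700 ✓; ∠(KN, NP) = 90.00° ✓; |NP| = 25.80 ✓; ∠NPW = 110.6° ✓; |PW| = 16.80 ✓; ∠PWE = 131.7° ✓; |WE| = 10.00 ✓; ∠WEH = 143.5° ✓; |EH| = 13.90 ✓; ∠(EH, HG) = 90.00° ✓; |HG| = 19.00 ✗.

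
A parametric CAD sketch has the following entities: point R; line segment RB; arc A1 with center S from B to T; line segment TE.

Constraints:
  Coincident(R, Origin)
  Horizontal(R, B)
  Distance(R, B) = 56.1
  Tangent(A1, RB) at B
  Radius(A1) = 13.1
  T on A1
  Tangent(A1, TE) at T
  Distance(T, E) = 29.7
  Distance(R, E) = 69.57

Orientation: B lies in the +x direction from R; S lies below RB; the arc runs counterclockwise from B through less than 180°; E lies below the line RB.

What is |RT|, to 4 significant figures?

46.87

Checks: ∠(SB, BR) = 90.00° ✓; |ST| = 13.10 ✓; ∠(ST, TE) = 90.00° ✓; |TE| = 29.70 ✓; |RE| = 69.57 ✓.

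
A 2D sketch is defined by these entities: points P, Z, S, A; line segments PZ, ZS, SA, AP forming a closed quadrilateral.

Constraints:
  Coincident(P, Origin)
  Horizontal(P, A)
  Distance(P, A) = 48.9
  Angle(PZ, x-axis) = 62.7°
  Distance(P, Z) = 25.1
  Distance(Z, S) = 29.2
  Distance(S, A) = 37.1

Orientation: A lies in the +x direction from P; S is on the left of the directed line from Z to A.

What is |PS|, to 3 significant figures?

51.6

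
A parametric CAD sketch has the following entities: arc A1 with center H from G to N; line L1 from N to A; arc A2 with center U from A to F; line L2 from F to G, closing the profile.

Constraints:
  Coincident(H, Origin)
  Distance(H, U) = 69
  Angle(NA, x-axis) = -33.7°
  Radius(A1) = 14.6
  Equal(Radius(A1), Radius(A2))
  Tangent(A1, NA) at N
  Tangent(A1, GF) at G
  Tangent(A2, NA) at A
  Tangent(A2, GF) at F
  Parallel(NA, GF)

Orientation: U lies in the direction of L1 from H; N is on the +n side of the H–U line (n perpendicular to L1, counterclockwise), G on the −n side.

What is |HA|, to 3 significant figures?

70.5

Tangency of A1 to both parallel lines with radius 14.6 puts N and G at H ± 14.6·n: N = (8.10, 12.1), G = (-8.10, -12.1). Equal radii place A and F the same way about U: A = U + 14.6·n = (65.5, -26.1), F = U − 14.6·n = (49.3, -50.4). Then |HA| = |A − H| = 70.5.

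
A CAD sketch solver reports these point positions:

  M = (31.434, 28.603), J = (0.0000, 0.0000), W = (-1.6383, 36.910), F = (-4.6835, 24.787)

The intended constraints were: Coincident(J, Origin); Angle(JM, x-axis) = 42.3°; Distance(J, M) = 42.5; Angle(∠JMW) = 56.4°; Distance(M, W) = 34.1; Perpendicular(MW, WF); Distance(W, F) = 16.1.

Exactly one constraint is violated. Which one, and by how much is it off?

Distance(W, F) = 16.1 — off by 3.60.

J = (0.00, 0.00) ✓; JM at 42.30° ✓; |JM| = 42.50 ✓; ∠JMW = 56.40° ✓; |MW| = 34.10 ✓; ∠(MW, WF) = 90.00° ✓; |WF| = 12.50 ✗.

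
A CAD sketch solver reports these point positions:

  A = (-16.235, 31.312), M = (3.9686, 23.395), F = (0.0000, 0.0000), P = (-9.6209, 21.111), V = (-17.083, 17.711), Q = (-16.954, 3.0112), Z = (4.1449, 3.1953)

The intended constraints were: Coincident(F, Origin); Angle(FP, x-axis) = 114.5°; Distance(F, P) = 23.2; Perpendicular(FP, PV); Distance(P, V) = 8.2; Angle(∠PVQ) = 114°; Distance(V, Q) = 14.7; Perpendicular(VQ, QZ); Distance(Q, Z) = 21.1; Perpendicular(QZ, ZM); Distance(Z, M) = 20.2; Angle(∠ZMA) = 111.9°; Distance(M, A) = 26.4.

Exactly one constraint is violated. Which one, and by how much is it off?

Distance(M, A) = 26.4 — off by 4.70.

F = (0.00, 0.00) ✓; FP at 114.5° ✓; |FP| = 23.20 ✓; ∠(FP, PV) = 90.00° ✓; |PV| = 8.200 ✓; ∠PVQ = 114.0° ✓; |VQ| = 14.70 ✓; ∠(VQ, QZ) = 90.00° ✓; |QZ| = 21.10 ✓; ∠(QZ, ZM) = 90.00° ✓; |ZM| = 20.20 ✓; ∠ZMA = 111.9° ✓; |MA| = 21.70 ✗.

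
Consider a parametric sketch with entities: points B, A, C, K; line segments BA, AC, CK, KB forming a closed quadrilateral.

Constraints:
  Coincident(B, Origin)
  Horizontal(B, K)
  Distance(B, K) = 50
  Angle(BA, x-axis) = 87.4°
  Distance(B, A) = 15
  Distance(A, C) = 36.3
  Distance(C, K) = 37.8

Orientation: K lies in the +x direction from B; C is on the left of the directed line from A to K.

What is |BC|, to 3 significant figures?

46.2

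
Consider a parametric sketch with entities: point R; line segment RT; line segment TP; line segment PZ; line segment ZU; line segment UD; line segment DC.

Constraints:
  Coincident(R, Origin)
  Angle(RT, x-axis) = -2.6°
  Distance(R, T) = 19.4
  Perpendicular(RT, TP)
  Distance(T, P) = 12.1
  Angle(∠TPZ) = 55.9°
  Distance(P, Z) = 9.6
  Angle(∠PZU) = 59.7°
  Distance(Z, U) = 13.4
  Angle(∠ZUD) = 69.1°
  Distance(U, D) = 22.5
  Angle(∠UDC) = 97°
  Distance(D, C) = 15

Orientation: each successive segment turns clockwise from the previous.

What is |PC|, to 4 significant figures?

16.74

∠ZUD = 69.1° gives UD at -87.90° from the x-axis; with |UD| = 22.5, D = (24.29, -24.48). ∠UDC = 97.0° gives DC at -170.9° from the x-axis; with |DC| = 15.0, C = (9.482, -26.85). Then |PC| = |C − P| = 16.74.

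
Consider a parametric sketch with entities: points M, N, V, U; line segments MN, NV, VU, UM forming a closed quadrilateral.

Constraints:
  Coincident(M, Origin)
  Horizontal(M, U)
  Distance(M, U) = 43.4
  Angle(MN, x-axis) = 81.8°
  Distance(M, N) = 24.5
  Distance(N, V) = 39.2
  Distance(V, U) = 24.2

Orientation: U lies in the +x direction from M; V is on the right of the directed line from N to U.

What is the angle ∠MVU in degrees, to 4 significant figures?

128.3°

Checks: |NV| = 39.20 ✓; |VU| = 24.20 ✓.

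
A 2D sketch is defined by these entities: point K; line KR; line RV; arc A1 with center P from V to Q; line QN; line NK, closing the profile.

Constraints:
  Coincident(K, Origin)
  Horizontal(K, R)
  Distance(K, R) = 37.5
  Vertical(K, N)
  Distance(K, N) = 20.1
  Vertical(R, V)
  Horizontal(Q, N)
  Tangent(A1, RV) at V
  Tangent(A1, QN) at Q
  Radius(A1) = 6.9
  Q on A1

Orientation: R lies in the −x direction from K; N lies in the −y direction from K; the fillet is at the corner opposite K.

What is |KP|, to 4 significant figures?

33.33

K is at the origin; K and R share the same y with |KR| = 37.5 and R on the −x side, so R = (-37.50, 0.000). K and N share the same x with |KN| = 20.1 and N on the −y side, so N = (0.000, -20.10). The virtual corner opposite K is at (-37.50, -20.10). The tangent condition forces PV to be normal to RV and A1 meets QN tangentially, so PQ is at right angles to QN, with radius 6.9, so the center P sits 6.9 in from both sides at P = (-30.60, -13.20). Then |KP| = |P − K| = 33.33.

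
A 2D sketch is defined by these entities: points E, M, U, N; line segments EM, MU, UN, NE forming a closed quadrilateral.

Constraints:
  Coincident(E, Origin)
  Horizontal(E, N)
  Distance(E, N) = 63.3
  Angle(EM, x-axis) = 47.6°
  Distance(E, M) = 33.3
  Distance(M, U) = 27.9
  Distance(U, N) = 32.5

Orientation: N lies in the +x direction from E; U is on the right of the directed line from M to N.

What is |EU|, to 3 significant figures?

30.9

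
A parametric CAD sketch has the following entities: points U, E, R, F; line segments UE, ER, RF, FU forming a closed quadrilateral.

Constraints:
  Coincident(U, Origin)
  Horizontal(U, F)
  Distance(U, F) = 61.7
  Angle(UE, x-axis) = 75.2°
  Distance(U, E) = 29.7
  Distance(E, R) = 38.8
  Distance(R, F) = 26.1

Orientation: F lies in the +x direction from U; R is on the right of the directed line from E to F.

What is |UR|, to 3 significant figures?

35.7

U is at the origin; U and F share the same y with |UF| = 61.7 and F in +x, so F = (61.7, 0). UE runs at 75.2° with |UE| = 29.7, so E = (7.59, 28.7). R is determined by |ER| = 38.8 and |RF| = 26.1 together: it lies at the intersection of circle(E, 38.8) and circle(F, 26.1). With |EF| = 61.3, the foot of the radical line on EF is 37.4 from E and the perpendicular offset is √(38.8² − 37.4²) = 10.5. Taking the right-of-EF solution: R = (35.7, 1.94).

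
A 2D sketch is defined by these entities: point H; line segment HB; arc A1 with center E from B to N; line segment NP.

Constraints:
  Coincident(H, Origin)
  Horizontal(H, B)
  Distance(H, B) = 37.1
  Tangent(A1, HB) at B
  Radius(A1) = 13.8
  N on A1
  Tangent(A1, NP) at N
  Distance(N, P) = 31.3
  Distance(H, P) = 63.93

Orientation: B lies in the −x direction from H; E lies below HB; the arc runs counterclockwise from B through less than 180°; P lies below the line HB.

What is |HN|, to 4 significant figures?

53.33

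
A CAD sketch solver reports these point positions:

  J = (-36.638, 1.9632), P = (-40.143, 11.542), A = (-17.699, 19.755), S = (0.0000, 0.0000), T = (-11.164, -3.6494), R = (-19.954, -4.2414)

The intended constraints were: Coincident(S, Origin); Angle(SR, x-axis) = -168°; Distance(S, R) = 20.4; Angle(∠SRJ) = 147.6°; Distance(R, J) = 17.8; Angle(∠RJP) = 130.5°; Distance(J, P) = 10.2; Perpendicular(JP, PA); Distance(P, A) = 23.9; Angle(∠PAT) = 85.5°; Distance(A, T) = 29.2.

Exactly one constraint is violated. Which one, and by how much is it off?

Distance(A, T) = 29.2 — off by 4.90.

S = (0.00, 0.00) ✓; SR at -168.0° ✓; |SR| = 20.40 ✓; ∠SRJ = 147.6° ✓; |RJ| = 17.80 ✓; ∠RJP = 130.5° ✓; |JP| = 10.20 ✓; ∠(JP, PA) = 90.00° ✓; |PA| = 23.90 ✓; ∠PAT = 85.50° ✓; |AT| = 24.30 ✗.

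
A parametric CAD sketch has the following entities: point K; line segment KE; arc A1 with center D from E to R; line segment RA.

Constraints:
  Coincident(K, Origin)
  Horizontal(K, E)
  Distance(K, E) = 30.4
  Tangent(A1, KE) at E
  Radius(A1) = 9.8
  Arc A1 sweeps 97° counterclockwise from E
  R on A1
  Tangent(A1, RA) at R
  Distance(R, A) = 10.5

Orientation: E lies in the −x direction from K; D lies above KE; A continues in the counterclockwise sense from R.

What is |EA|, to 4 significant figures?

23.02

On A1, E sits at bearing -90° from D; a 97° counterclockwise sweep puts R at bearing 7°, so R = D + 9.8·(cos 7°, sin 7°) = (-20.67, 10.99). A1 meets RA tangentially, so DR is at right angles to RA, so RA runs along (−sin 7°, cos 7°); with |RA| = 10.5, A = (-21.95, 21.42). Then |EA| = |A − E| = 23.02.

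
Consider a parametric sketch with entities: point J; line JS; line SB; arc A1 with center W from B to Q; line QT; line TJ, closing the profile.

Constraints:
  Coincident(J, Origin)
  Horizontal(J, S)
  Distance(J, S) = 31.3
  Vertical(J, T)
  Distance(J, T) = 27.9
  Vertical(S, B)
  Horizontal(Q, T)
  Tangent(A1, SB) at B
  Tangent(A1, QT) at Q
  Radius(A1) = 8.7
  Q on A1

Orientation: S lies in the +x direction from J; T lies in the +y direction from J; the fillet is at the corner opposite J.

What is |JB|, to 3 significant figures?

36.7

J is at the origin; JS is horizontal with |JS| = 31.3 and S on the +x side, so S = (31.3, 0.00). JT is vertical with |JT| = 27.9 and T on the +y side, so T = (0.00, 27.9). The virtual corner opposite J is at (31.3, 27.9). Tangency of A1 to SB means the radius WB is perpendicular to SB and A1 meets QT tangentially, so WQ is at right angles to QT, with radius 8.7, so the center W sits 8.7 in from both sides at W = (22.6, 19.2). That places the tangent points at B = (31.3, 19.2) on SB and Q = (22.6, 27.9) on QT. Then |JB| = |B − J| = 36.7.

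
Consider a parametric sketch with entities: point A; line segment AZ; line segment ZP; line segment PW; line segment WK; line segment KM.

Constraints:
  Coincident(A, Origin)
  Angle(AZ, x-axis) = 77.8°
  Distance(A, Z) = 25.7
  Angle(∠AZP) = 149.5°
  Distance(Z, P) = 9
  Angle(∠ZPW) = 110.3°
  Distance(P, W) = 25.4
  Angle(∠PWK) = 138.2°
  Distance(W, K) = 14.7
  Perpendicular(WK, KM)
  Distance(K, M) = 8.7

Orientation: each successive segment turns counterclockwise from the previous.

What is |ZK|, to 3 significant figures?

39.5

A is at the origin; AZ runs at 77.8° with length 25.7, so Z = (5.43, 25.1). ∠AZP = 149.5° gives ZP at 108° from the x-axis; with |ZP| = 9.0, P = (2.61, 33.7). ∠ZPW = 110.3° gives PW at 178° from the x-axis; with |PW| = 25.4, W = (-22.8, 34.6). ∠PWK = 138.2° gives WK at -140° from the x-axis; with |WK| = 14.7, K = (-34.1, 25.1). Then |ZK| = |K − Z| = 39.5.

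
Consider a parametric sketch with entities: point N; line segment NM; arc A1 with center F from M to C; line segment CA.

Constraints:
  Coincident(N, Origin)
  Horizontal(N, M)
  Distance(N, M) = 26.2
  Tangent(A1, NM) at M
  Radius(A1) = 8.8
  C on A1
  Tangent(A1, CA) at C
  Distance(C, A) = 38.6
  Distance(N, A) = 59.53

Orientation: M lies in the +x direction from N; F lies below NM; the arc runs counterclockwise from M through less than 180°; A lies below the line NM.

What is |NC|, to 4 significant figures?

22.50

Checks: N = (0.00, 0.00) ✓; ∠(FM, MN) = 90.00° ✓; |FM| = 8.800 ✓; |FC| = 8.800 ✓; ∠(FC, CA) = 90.00° ✓; |CA| = 38.60 ✓; |NA| = 59.53 ✓.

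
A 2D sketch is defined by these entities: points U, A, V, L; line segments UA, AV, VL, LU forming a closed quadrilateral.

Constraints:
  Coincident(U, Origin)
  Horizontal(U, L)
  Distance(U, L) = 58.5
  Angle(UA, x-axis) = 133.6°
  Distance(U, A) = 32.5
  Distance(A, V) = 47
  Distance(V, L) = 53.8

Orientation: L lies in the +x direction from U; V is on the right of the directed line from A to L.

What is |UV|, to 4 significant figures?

15.02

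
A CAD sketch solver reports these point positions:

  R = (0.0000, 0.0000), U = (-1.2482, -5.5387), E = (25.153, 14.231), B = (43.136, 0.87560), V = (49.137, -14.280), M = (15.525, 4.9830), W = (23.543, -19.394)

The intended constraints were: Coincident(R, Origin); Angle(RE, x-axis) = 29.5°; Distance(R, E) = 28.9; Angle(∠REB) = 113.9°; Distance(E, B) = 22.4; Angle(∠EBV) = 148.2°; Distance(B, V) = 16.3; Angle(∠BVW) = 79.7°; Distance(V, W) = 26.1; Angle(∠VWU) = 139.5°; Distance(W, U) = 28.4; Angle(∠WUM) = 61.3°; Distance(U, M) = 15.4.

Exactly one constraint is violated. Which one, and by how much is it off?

Distance(U, M) = 15.4 — off by 4.40.

R = (0.00, 0.00) ✓; RE at 29.50° ✓; |RE| = 28.90 ✓; ∠REB = 113.9° ✓; |EB| = 22.40 ✓; ∠EBV = 148.2° ✓; |BV| = 16.30 ✓; ∠BVW = 79.70° ✓; |VW| = 26.10 ✓; ∠VWU = 139.5° ✓; |WU| = 28.40 ✓; ∠WUM = 61.30° ✓; |UM| = 19.80 ✗.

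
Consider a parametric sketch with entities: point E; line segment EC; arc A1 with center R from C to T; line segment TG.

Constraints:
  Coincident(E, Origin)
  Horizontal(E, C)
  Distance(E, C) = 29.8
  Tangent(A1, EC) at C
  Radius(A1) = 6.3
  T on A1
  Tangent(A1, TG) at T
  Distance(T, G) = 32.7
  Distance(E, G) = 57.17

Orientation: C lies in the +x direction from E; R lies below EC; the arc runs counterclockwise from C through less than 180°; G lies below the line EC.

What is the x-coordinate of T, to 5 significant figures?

24.726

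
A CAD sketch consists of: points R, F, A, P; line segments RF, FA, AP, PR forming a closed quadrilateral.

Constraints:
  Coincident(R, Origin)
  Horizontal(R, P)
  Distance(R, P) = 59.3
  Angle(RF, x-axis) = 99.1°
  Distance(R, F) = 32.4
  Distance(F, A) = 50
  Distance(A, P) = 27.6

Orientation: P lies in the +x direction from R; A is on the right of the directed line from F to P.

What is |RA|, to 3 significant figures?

31.8

R is at the origin; R and P share the same y with |RP| = 59.3 and P in +x, so P = (59.3, 0). RF runs at 99.1° with |RF| = 32.4, so F = (-5.12, 32.0). A is determined by |FA| = 50.0 and |AP| = 27.6 together: it lies at the intersection of circle(F, 50.0) and circle(P, 27.6). With |FP| = 71.9, the foot of the radical line on FP is 48.0 from F and the perpendicular offset is √(50.0² − 48.0²) = 13.8. Taking the right-of-FP solution: A = (31.8, -1.77).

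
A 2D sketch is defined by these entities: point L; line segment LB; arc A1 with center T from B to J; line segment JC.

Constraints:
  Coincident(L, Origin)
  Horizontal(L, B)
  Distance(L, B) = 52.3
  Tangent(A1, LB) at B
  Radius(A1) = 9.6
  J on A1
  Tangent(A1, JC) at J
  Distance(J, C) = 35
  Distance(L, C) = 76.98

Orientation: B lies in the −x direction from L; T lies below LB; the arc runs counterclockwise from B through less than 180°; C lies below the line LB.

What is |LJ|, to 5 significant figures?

62.591

L is at the origin; L and B share the same y with |LB| = 52.3 and B on the −x side, so B = (-52.300, 0.0000). Tangency of A1 to LB means the radius TB is perpendicular to LB, so T = B + (0, -9.6) = (-52.300, -9.6000). Since TJ ⟂ JC (tangency), |TC| = √(9.6² + 35.0²) = 36.293 regardless of where J sits on A1. So C lies on both circle(L, 76.98) and circle(T, 36.293); the below-LB intersection is C = (-62.962, -44.291). J is the foot of the tangent from C: J = (-61.896, -9.3075).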